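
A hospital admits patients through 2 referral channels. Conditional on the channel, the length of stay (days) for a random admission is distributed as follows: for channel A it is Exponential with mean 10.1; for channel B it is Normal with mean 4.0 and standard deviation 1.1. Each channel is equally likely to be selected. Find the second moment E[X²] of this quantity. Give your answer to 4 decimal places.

For each component E[X²] = Var + (mean)², giving A: 204.02; B: 17.21.
Overall E[X²] = 0.5·204.02 + 0.5·17.21 = 110.615.

110.6150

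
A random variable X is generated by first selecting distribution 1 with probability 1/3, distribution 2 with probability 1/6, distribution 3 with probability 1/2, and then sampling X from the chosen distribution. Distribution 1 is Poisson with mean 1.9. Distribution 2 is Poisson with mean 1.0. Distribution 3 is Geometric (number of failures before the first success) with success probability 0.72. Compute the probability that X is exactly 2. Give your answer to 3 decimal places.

0.149

Conditional on each component, P(X = 2): 1: 0.269971; 2: 0.18394; 3: 0.056448.
By total probability, P(X = 2) = 0.333333·0.269971 + 0.166667·0.18394 + 0.5·0.056448 = 0.148871.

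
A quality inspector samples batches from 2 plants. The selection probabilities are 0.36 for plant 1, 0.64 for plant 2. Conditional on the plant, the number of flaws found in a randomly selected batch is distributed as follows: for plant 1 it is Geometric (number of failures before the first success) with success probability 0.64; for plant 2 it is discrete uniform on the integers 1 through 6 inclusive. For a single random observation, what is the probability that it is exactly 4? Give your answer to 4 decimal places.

0.1105

Conditional on each plant, P(X = 4): 1: 0.0107495; 2: 0.166667.
By total probability, P(X = 4) = 0.36·0.0107495 + 0.64·0.166667 = 0.110537.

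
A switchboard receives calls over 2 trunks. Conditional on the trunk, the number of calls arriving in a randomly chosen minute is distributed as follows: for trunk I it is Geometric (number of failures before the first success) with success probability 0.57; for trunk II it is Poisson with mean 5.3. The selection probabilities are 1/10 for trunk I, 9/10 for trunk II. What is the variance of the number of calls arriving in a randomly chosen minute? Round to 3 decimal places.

6.762

Per component, I: μ=0.754386, E[X²]=1.89258; II: μ=5.3, E[X²]=33.39.
E[X] = 0.1·0.754386 + 0.9·5.3 = 4.84544.
E[X²] = 0.1·1.89258 + 0.9·33.39 = 30.2403.
Var(X) = E[X²] − (E[X])² = 30.2403 − 23.4783 = 6.76198.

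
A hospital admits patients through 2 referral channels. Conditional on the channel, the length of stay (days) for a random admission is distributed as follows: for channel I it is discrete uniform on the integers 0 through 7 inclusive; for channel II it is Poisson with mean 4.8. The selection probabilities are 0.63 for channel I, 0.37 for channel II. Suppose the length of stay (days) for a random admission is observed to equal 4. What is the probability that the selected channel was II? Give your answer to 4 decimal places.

0.4610

Likelihoods P(X=4 | ·): I: 0.125; II: 0.182029.
Posterior ∝ prior × likelihood. Numerator for II: 0.37·0.182029 = 0.0673507.
Normalizing constant: 0.63·0.125 + 0.37·0.182029 = 0.146101.
P(II | observation) = 0.0673507 / 0.146101 = 0.460988.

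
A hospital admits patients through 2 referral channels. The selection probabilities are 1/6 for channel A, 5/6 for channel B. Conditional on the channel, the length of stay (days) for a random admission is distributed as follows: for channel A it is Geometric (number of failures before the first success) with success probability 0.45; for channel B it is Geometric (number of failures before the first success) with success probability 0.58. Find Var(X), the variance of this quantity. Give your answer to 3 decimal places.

Per component, A: μ=1.22222, E[X²]=4.20988; B: μ=0.724138, E[X²]=1.77289.
E[X] = 0.166667·1.22222 + 0.833333·0.724138 = 0.807152.
E[X²] = 0.166667·4.20988 + 0.833333·1.77289 = 2.17905.
Var(X) = E[X²] − (E[X])² = 2.17905 − 0.651494 = 1.52756.

1.528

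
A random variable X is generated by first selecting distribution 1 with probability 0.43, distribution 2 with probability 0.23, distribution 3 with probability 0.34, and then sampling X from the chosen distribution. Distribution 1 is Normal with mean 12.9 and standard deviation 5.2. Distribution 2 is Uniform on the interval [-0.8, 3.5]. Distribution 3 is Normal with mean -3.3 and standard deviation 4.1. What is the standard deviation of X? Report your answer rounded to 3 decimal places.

Per component, 1: μ=12.9, E[X²]=193.45; 2: μ=1.35, E[X²]=3.36333; 3: μ=-3.3, E[X²]=27.7.
E[X] = 0.43·12.9 + 0.23·1.35 + 0.34·-3.3 = 4.7355.
E[X²] = 0.43·193.45 + 0.23·3.36333 + 0.34·27.7 = 93.3751.
Var(X) = E[X²] − (E[X])² = 93.3751 − 22.425 = 70.9501.
SD(X) = √70.9501 = 8.42319.

8.423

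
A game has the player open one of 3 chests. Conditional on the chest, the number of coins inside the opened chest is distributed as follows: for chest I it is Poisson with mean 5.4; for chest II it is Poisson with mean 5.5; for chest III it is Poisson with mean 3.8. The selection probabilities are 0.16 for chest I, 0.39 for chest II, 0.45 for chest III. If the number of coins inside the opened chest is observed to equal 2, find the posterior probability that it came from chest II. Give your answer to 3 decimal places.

Likelihoods P(X=2 | ·): I: 0.0658518; II: 0.0618124; III: 0.161517.
Posterior ∝ prior × likelihood. Numerator for II: 0.39·0.0618124 = 0.0241068.
Normalizing constant: 0.16·0.0658518 + 0.39·0.0618124 + 0.45·0.161517 = 0.107326.
P(II | observation) = 0.0241068 / 0.107326 = 0.224614.

0.225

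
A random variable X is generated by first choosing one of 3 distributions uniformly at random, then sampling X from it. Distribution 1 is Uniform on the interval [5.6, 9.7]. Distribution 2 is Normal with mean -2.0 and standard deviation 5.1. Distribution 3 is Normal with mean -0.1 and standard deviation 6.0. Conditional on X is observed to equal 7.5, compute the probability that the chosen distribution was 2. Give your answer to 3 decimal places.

Likelihoods f(7.5 | ·): 1: 0.243902; 2: 0.0138; 3: 0.0298097.
Posterior ∝ prior × likelihood. Numerator for 2: 0.333333·0.0138 = 0.00459999.
Normalizing constant: 0.333333·0.243902 + 0.333333·0.0138 + 0.333333·0.0298097 = 0.0958374.
P(2 | observation) = 0.00459999 / 0.0958374 = 0.0479979.

0.048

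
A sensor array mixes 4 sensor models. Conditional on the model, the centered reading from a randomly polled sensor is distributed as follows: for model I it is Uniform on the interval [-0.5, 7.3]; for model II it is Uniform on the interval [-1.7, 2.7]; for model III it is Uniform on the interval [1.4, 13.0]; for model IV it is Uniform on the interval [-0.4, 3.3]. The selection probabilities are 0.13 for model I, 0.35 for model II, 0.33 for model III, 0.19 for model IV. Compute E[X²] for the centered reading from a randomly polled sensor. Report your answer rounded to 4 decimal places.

For each component E[X²] = Var + (mean)², giving I: 16.63; II: 1.86333; III: 63.0533; IV: 3.24333.
Overall E[X²] = 0.13·16.63 + 0.35·1.86333 + 0.33·63.0533 + 0.19·3.24333 = 24.2379.

24.2379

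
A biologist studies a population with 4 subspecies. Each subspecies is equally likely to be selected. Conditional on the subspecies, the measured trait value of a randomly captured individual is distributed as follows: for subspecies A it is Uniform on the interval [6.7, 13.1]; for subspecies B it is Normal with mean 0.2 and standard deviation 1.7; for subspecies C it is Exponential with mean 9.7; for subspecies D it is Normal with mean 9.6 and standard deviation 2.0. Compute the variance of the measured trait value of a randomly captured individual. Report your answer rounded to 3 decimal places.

Per component, A: μ=9.9, E[X²]=101.423; B: μ=0.2, E[X²]=2.93; C: μ=9.7, E[X²]=188.18; D: μ=9.6, E[X²]=96.16.
E[X] = 0.25·9.9 + 0.25·0.2 + 0.25·9.7 + 0.25·9.6 = 7.35.
E[X²] = 0.25·101.423 + 0.25·2.93 + 0.25·188.18 + 0.25·96.16 = 97.1733.
Var(X) = E[X²] − (E[X])² = 97.1733 − 54.0225 = 43.1508.

43.151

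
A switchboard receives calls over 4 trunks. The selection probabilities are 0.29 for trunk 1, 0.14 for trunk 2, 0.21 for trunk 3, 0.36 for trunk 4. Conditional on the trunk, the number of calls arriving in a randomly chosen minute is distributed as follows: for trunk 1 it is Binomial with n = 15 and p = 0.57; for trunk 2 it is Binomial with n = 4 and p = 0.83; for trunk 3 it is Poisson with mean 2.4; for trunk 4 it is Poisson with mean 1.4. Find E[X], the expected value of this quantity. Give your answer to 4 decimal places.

3.9523

Component means — 1: 8.55; 2: 3.32; 3: 2.4; 4: 1.4.
E[X] = 0.29·8.55 + 0.14·3.32 + 0.21·2.4 + 0.36·1.4 = 3.9523.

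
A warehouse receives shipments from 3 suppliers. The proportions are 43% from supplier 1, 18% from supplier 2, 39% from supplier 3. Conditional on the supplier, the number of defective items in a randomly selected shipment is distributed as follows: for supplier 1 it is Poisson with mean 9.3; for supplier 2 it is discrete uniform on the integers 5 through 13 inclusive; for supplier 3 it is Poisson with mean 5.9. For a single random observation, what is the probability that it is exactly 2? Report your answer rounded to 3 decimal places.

0.020

Conditional on each supplier, P(X = 2): 1: 0.00395364; 2: 0; 3: 0.04768.
By total probability, P(X = 2) = 0.43·0.00395364 + 0.18·0 + 0.39·0.04768 = 0.0202953.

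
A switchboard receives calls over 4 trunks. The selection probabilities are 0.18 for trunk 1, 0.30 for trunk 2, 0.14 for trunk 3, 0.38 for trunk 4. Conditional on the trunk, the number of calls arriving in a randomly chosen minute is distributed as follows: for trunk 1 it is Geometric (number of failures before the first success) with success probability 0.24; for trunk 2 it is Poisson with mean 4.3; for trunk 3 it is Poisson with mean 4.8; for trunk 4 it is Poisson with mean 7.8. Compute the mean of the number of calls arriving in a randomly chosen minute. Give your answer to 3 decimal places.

Component means — 1: 3.16667; 2: 4.3; 3: 4.8; 4: 7.8.
E[X] = 0.18·3.16667 + 0.3·4.3 + 0.14·4.8 + 0.38·7.8 = 5.496.

5.496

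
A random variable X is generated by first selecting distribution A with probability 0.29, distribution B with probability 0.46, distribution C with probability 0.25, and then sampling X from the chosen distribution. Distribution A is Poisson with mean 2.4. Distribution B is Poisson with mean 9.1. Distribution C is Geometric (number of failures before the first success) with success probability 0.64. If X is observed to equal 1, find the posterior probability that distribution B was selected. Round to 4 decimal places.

Likelihoods P(X=1 | ·): A: 0.217723; B: 0.00101616; C: 0.2304.
Posterior ∝ prior × likelihood. Numerator for B: 0.46·0.00101616 = 0.000467433.
Normalizing constant: 0.29·0.217723 + 0.46·0.00101616 + 0.25·0.2304 = 0.121207.
P(B | observation) = 0.000467433 / 0.121207 = 0.00385648.

0.0039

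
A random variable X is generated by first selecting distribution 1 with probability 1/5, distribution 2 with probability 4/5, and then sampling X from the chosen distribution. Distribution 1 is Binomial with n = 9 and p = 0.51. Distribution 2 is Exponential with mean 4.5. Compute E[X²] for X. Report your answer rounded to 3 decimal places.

37.063

For each component E[X²] = Var + (mean)², giving 1: 23.3172; 2: 40.5.
Overall E[X²] = 0.2·23.3172 + 0.8·40.5 = 37.0634.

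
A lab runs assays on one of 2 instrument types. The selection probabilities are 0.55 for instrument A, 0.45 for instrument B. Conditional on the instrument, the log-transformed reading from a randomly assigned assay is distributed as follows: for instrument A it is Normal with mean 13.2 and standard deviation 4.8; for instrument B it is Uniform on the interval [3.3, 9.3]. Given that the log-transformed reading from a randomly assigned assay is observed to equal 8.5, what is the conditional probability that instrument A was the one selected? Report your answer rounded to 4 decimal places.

0.2740

Likelihoods f(8.5 | ·): A: 0.0514606; B: 0.166667.
Posterior ∝ prior × likelihood. Numerator for A: 0.55·0.0514606 = 0.0283033.
Normalizing constant: 0.55·0.0514606 + 0.45·0.166667 = 0.103303.
P(A | observation) = 0.0283033 / 0.103303 = 0.273983.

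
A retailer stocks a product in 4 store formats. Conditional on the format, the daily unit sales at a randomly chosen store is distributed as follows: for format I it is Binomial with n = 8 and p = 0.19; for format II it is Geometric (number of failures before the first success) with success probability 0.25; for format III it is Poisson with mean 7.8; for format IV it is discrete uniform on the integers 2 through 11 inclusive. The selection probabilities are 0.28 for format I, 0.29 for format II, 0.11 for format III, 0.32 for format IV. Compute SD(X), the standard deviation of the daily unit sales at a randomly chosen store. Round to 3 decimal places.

3.587

Per component, I: μ=1.52, E[X²]=3.5416; II: μ=3, E[X²]=21; III: μ=7.8, E[X²]=68.64; IV: μ=6.5, E[X²]=50.5.
E[X] = 0.28·1.52 + 0.29·3 + 0.11·7.8 + 0.32·6.5 = 4.2336.
E[X²] = 0.28·3.5416 + 0.29·21 + 0.11·68.64 + 0.32·50.5 = 30.792.
Var(X) = E[X²] − (E[X])² = 30.792 − 17.9234 = 12.8687.
SD(X) = √12.8687 = 3.58729.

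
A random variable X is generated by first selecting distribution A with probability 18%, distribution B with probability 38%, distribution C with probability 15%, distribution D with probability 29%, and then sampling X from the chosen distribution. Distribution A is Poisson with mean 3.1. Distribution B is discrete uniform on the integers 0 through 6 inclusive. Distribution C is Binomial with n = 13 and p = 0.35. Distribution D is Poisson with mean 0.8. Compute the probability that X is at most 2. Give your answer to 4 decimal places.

Conditional on each component, P(X ≤ 2): A: 0.401163; B: 0.428571; C: 0.113191; D: 0.952577.
By total probability, P(X ≤ 2) = 0.18·0.401163 + 0.38·0.428571 + 0.15·0.113191 + 0.29·0.952577 = 0.528293.

0.5283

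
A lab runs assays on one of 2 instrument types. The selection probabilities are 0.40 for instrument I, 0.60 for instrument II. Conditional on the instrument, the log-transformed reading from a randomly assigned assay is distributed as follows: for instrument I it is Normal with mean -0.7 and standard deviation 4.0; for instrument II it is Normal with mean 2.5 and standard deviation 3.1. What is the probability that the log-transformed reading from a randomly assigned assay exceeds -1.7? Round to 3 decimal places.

Conditional on each instrument, P(X > -1.7): I: 0.598706; II: 0.912266.
By total probability, P(X > -1.7) = 0.4·0.598706 + 0.6·0.912266 = 0.786842.

0.787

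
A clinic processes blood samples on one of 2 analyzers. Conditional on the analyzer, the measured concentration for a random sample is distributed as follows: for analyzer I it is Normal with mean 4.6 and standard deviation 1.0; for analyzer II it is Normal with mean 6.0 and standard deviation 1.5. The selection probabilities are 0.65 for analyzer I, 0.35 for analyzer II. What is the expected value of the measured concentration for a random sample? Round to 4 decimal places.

5.0900

Component means — I: 4.6; II: 6.
E[X] = 0.65·4.6 + 0.35·6 = 5.09.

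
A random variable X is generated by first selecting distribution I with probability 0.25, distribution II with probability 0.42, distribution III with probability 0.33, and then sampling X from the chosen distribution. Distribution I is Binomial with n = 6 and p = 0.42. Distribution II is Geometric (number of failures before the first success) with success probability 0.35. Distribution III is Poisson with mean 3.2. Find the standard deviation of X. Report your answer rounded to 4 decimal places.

1.9960

Per component, I: μ=2.52, E[X²]=7.812; II: μ=1.85714, E[X²]=8.7551; III: μ=3.2, E[X²]=13.44.
E[X] = 0.25·2.52 + 0.42·1.85714 + 0.33·3.2 = 2.466.
E[X²] = 0.25·7.812 + 0.42·8.7551 + 0.33·13.44 = 10.0653.
Var(X) = E[X²] − (E[X])² = 10.0653 − 6.08116 = 3.98419.
SD(X) = √3.98419 = 1.99604.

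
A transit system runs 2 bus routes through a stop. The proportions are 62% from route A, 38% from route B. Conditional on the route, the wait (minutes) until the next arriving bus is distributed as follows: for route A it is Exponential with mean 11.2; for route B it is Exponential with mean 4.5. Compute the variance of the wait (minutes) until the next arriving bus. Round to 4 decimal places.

96.0439

Per component, A: μ=11.2, E[X²]=250.88; B: μ=4.5, E[X²]=40.5.
E[X] = 0.62·11.2 + 0.38·4.5 = 8.654.
E[X²] = 0.62·250.88 + 0.38·40.5 = 170.936.
Var(X) = E[X²] − (E[X])² = 170.936 − 74.8917 = 96.0439.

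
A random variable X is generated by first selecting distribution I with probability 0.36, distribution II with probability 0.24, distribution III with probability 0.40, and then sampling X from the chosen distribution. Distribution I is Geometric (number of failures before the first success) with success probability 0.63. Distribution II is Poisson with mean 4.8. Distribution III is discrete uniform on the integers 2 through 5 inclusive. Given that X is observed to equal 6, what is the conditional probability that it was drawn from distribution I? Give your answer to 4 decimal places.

Likelihoods P(X=6 | ·): I: 0.00161641; II: 0.139798; III: 0.
Posterior ∝ prior × likelihood. Numerator for I: 0.36·0.00161641 = 0.000581907.
Normalizing constant: 0.36·0.00161641 + 0.24·0.139798 + 0.4·0 = 0.0341335.
P(I | observation) = 0.000581907 / 0.0341335 = 0.017048.

0.0170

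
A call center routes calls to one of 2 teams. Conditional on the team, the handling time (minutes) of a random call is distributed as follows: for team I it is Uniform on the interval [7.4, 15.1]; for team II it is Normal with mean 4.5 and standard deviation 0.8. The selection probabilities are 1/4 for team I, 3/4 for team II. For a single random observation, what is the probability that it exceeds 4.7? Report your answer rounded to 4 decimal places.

0.5510

Conditional on each team, P(X > 4.7): I: 1; II: 0.401294.
By total probability, P(X > 4.7) = 0.25·1 + 0.75·0.401294 = 0.55097.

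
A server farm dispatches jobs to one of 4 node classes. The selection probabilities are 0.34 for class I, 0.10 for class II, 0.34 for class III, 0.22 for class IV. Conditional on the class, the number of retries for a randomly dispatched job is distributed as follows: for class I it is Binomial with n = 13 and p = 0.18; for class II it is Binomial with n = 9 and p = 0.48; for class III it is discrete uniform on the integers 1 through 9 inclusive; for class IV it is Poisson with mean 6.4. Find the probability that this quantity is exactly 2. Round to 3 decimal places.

Conditional on each class, P(X = 2): I: 0.284834; II: 0.0852724; III: 0.111111; IV: 0.0340287.
By total probability, P(X = 2) = 0.34·0.284834 + 0.1·0.0852724 + 0.34·0.111111 + 0.22·0.0340287 = 0.150635.

0.151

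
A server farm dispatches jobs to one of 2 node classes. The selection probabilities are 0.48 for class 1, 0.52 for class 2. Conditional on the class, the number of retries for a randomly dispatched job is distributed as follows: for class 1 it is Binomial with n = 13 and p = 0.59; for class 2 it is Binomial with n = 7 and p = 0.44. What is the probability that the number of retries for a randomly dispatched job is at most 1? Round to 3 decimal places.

0.058

Conditional on each class, P(X ≤ 1): 1: 0.000182313; 2: 0.112261.
By total probability, P(X ≤ 1) = 0.48·0.000182313 + 0.52·0.112261 = 0.0584633.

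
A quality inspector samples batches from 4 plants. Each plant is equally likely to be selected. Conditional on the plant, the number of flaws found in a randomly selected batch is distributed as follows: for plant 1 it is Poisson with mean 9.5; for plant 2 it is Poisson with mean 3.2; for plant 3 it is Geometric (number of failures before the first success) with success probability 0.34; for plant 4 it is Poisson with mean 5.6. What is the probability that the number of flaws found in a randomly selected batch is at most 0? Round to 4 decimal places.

Conditional on each plant, P(X ≤ 0): 1: 7.48518e-05; 2: 0.0407622; 3: 0.34; 4: 0.00369786.
By total probability, P(X ≤ 0) = 0.25·7.48518e-05 + 0.25·0.0407622 + 0.25·0.34 + 0.25·0.00369786 = 0.0961337.

0.0961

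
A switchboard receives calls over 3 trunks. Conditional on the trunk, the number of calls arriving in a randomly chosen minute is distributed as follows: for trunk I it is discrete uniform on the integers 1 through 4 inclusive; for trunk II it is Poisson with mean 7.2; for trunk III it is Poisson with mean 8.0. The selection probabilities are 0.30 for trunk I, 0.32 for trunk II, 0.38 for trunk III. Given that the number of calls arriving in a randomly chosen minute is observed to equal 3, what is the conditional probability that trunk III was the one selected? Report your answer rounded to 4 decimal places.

Likelihoods P(X=3 | ·): I: 0.25; II: 0.0464436; III: 0.0286261.
Posterior ∝ prior × likelihood. Numerator for III: 0.38·0.0286261 = 0.0108779.
Normalizing constant: 0.3·0.25 + 0.32·0.0464436 + 0.38·0.0286261 = 0.10074.
P(III | observation) = 0.0108779 / 0.10074 = 0.10798.

0.1080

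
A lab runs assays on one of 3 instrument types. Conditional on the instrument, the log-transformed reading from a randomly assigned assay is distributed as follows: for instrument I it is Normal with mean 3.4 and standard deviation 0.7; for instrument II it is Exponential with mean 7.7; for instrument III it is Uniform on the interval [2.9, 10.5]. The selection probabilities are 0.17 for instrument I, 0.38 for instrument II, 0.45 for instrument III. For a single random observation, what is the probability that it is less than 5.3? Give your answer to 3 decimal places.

Conditional on each instrument, P(X < 5.3): I: 0.996679; II: 0.497576; III: 0.315789.
By total probability, P(X < 5.3) = 0.17·0.996679 + 0.38·0.497576 + 0.45·0.315789 = 0.50062.

0.501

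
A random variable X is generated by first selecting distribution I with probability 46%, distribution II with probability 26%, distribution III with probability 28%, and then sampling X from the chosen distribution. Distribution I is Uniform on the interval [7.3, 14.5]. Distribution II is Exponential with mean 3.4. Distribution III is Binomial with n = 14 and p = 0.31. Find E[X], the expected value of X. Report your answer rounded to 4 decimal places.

Component means — I: 10.9; II: 3.4; III: 4.34.
E[X] = 0.46·10.9 + 0.26·3.4 + 0.28·4.34 = 7.1132.

7.1132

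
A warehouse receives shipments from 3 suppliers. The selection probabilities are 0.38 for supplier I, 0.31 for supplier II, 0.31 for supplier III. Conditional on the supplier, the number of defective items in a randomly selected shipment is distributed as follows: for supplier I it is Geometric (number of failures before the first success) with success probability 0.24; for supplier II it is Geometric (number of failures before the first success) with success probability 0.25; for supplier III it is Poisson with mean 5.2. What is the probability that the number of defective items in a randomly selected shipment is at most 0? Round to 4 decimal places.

0.1704

Conditional on each supplier, P(X ≤ 0): I: 0.24; II: 0.25; III: 0.00551656.
By total probability, P(X ≤ 0) = 0.38·0.24 + 0.31·0.25 + 0.31·0.00551656 = 0.17041.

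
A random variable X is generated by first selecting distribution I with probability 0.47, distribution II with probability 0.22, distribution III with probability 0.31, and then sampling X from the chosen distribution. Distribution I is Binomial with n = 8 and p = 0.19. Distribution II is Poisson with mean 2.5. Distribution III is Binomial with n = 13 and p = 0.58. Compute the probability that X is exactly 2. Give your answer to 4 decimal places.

Conditional on each component, P(X = 2): I: 0.28548; II: 0.256516; III: 0.00188232.
By total probability, P(X = 2) = 0.47·0.28548 + 0.22·0.256516 + 0.31·0.00188232 = 0.191192.

0.1912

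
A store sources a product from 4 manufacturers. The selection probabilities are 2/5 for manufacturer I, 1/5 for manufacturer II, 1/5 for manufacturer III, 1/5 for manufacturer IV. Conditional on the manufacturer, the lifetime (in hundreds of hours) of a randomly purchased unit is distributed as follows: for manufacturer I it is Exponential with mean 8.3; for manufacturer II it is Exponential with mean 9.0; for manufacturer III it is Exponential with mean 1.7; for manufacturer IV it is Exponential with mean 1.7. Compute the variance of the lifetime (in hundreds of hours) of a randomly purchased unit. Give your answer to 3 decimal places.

56.184

Per component, I: μ=8.3, E[X²]=137.78; II: μ=9, E[X²]=162; III: μ=1.7, E[X²]=5.78; IV: μ=1.7, E[X²]=5.78.
E[X] = 0.4·8.3 + 0.2·9 + 0.2·1.7 + 0.2·1.7 = 5.8.
E[X²] = 0.4·137.78 + 0.2·162 + 0.2·5.78 + 0.2·5.78 = 89.824.
Var(X) = E[X²] − (E[X])² = 89.824 − 33.64 = 56.184.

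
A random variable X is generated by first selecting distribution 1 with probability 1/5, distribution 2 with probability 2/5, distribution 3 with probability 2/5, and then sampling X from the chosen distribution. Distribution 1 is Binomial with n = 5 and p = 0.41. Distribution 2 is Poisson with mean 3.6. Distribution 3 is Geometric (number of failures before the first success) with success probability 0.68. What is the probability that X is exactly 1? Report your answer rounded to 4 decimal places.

Conditional on each component, P(X = 1): 1: 0.248406; 2: 0.0983654; 3: 0.2176.
By total probability, P(X = 1) = 0.2·0.248406 + 0.4·0.0983654 + 0.4·0.2176 = 0.176067.

0.1761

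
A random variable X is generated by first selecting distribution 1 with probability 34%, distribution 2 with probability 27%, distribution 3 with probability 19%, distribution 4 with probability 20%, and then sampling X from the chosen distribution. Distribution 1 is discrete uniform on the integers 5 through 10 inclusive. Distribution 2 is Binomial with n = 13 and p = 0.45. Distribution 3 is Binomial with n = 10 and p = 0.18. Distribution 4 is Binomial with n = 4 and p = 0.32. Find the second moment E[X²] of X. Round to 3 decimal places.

For each component E[X²] = Var + (mean)², giving 1: 59.1667; 2: 37.44; 3: 4.716; 4: 2.5088.
Overall E[X²] = 0.34·59.1667 + 0.27·37.44 + 0.19·4.716 + 0.2·2.5088 = 31.6233.

31.623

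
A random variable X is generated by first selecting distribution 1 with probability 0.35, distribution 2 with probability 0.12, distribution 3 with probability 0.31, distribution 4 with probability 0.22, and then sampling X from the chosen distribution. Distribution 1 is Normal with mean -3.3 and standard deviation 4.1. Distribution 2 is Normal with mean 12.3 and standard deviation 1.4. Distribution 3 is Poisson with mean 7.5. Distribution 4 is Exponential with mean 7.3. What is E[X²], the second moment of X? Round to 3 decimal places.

For each component E[X²] = Var + (mean)², giving 1: 27.7; 2: 153.25; 3: 63.75; 4: 106.58.
Overall E[X²] = 0.35·27.7 + 0.12·153.25 + 0.31·63.75 + 0.22·106.58 = 71.2951.

71.295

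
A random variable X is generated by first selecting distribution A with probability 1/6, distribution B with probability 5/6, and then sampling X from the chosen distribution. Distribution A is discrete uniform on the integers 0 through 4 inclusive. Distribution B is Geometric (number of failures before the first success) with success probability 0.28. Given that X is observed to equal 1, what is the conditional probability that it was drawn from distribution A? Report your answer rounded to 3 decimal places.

Likelihoods P(X=1 | ·): A: 0.2; B: 0.2016.
Posterior ∝ prior × likelihood. Numerator for A: 0.166667·0.2 = 0.0333333.
Normalizing constant: 0.166667·0.2 + 0.833333·0.2016 = 0.201333.
P(A | observation) = 0.0333333 / 0.201333 = 0.165563.

0.166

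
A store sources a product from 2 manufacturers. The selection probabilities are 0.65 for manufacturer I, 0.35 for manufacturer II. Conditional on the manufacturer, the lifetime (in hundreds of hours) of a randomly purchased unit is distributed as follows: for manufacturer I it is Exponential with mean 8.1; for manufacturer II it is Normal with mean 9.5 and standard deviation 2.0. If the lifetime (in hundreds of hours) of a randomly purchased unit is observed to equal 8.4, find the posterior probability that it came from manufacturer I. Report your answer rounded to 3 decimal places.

0.322

Likelihoods f(8.4 | ·): I: 0.0437659; II: 0.171472.
Posterior ∝ prior × likelihood. Numerator for I: 0.65·0.0437659 = 0.0284478.
Normalizing constant: 0.65·0.0437659 + 0.35·0.171472 = 0.088463.
P(I | observation) = 0.0284478 / 0.088463 = 0.321579.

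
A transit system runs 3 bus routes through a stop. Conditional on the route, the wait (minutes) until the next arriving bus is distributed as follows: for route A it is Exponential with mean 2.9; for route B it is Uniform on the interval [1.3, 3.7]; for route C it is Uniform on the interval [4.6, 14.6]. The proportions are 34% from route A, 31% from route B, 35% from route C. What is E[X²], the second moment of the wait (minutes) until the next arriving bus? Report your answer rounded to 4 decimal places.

For each component E[X²] = Var + (mean)², giving A: 16.82; B: 6.73; C: 100.493.
Overall E[X²] = 0.34·16.82 + 0.31·6.73 + 0.35·100.493 = 42.9778.

42.9778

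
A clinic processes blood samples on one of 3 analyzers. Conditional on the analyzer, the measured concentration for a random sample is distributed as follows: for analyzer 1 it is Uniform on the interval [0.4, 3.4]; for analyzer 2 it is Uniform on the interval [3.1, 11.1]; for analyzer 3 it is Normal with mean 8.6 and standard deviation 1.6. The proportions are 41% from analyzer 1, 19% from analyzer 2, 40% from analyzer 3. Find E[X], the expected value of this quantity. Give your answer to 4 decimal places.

5.5680

Component means — 1: 1.9; 2: 7.1; 3: 8.6.
E[X] = 0.41·1.9 + 0.19·7.1 + 0.4·8.6 = 5.568.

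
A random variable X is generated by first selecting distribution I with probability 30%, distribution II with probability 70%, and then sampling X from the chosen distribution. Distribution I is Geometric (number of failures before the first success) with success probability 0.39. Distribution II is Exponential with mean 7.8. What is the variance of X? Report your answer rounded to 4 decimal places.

Per component, I: μ=1.5641, E[X²]=6.45694; II: μ=7.8, E[X²]=121.68.
E[X] = 0.3·1.5641 + 0.7·7.8 = 5.92923.
E[X²] = 0.3·6.45694 + 0.7·121.68 = 87.1131.
Var(X) = E[X²] − (E[X])² = 87.1131 − 35.1558 = 51.9573.

51.9573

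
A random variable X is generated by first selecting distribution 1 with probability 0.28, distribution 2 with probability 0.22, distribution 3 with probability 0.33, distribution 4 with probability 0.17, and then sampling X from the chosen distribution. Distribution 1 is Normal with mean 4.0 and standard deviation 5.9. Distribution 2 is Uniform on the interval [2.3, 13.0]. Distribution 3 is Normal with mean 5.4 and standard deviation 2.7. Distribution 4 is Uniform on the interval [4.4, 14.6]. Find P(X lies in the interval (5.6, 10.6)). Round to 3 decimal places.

Conditional on each component, P(5.6 < X < 10.6): 1: 0.261478; 2: 0.46729; 3: 0.443419; 4: 0.490196.
By total probability, P(5.6 < X < 10.6) = 0.28·0.261478 + 0.22·0.46729 + 0.33·0.443419 + 0.17·0.490196 = 0.405679.

0.406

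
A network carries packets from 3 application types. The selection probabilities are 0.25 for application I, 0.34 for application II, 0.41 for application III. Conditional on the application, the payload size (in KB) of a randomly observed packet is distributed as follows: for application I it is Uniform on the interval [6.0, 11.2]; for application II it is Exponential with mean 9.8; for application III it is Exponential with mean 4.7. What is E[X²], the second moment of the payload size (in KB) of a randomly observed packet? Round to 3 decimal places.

For each component E[X²] = Var + (mean)², giving I: 76.2133; II: 192.08; III: 44.18.
Overall E[X²] = 0.25·76.2133 + 0.34·192.08 + 0.41·44.18 = 102.474.

102.474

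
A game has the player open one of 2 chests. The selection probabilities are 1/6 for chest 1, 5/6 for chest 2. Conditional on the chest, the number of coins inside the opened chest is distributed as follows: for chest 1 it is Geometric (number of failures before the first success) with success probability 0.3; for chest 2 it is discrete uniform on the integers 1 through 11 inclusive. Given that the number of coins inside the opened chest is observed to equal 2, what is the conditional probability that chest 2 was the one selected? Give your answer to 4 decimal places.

Likelihoods P(X=2 | ·): 1: 0.147; 2: 0.0909091.
Posterior ∝ prior × likelihood. Numerator for 2: 0.833333·0.0909091 = 0.0757576.
Normalizing constant: 0.166667·0.147 + 0.833333·0.0909091 = 0.100258.
P(2 | observation) = 0.0757576 / 0.100258 = 0.755629.

0.7556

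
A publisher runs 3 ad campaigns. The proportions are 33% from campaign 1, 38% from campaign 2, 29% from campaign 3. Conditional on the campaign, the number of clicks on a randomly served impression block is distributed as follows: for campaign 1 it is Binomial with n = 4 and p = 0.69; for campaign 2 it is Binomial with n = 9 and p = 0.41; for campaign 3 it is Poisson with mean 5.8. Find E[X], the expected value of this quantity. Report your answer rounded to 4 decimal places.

3.9950

Component means — 1: 2.76; 2: 3.69; 3: 5.8.
E[X] = 0.33·2.76 + 0.38·3.69 + 0.29·5.8 = 3.995.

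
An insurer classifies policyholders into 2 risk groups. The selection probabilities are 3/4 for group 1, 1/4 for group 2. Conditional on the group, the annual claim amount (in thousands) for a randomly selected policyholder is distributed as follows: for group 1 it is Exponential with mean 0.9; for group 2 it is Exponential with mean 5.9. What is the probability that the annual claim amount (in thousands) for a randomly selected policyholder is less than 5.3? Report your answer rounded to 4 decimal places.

Conditional on each group, P(X < 5.3): 1: 0.99723; 2: 0.592741.
By total probability, P(X < 5.3) = 0.75·0.99723 + 0.25·0.592741 = 0.896108.

0.8961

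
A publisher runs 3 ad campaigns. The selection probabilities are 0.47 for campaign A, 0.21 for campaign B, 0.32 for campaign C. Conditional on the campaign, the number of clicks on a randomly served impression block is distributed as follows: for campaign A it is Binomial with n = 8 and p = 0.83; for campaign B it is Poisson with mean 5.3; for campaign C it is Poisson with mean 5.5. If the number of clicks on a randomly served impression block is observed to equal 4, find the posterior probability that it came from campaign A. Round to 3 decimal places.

0.134

Likelihoods P(X=4 | ·): A: 0.0277464; B: 0.164109; C: 0.155819.
Posterior ∝ prior × likelihood. Numerator for A: 0.47·0.0277464 = 0.0130408.
Normalizing constant: 0.47·0.0277464 + 0.21·0.164109 + 0.32·0.155819 = 0.0973656.
P(A | observation) = 0.0130408 / 0.0973656 = 0.133936.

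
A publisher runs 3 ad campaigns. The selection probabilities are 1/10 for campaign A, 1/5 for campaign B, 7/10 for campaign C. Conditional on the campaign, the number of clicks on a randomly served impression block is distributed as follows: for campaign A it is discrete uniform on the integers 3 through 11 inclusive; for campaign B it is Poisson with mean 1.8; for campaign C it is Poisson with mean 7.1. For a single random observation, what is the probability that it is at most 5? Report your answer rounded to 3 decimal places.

Conditional on each campaign, P(X ≤ 5): A: 0.333333; B: 0.989622; C: 0.288119.
By total probability, P(X ≤ 5) = 0.1·0.333333 + 0.2·0.989622 + 0.7·0.288119 = 0.432941.

0.433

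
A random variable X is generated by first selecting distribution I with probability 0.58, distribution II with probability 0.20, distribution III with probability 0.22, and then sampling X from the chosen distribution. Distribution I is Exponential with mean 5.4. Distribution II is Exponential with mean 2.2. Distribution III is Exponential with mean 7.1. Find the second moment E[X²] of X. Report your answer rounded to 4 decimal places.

57.9420

For each component E[X²] = Var + (mean)², giving I: 58.32; II: 9.68; III: 100.82.
Overall E[X²] = 0.58·58.32 + 0.2·9.68 + 0.22·100.82 = 57.942.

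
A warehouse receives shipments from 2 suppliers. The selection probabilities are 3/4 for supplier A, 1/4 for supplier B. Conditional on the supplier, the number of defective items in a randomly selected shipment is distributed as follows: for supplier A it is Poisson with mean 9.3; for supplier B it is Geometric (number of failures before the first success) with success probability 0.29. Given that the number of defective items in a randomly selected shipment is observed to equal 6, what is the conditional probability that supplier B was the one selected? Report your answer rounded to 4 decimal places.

0.1310

Likelihoods P(X=6 | ·): A: 0.0821536; B: 0.0371491.
Posterior ∝ prior × likelihood. Numerator for B: 0.25·0.0371491 = 0.00928727.
Normalizing constant: 0.75·0.0821536 + 0.25·0.0371491 = 0.0709025.
P(B | observation) = 0.00928727 / 0.0709025 = 0.130987.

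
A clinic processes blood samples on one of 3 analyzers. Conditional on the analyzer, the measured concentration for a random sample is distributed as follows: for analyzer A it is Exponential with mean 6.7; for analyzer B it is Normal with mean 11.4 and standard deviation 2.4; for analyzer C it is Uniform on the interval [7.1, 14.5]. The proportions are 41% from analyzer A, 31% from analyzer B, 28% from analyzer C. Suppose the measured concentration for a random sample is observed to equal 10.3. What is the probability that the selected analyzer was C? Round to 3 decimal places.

0.389

Likelihoods f(10.3 | ·): A: 0.0320833; B: 0.149652; C: 0.135135.
Posterior ∝ prior × likelihood. Numerator for C: 0.28·0.135135 = 0.0378378.
Normalizing constant: 0.41·0.0320833 + 0.31·0.149652 + 0.28·0.135135 = 0.0973841.
P(C | observation) = 0.0378378 / 0.0973841 = 0.388542.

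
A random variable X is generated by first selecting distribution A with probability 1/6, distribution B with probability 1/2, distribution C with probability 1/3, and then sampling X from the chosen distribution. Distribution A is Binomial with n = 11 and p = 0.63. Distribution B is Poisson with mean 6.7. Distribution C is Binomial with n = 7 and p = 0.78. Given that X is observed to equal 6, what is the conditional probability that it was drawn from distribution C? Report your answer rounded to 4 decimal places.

0.5108

Likelihoods P(X=6 | ·): A: 0.200306; B: 0.154648; C: 0.346807.
Posterior ∝ prior × likelihood. Numerator for C: 0.333333·0.346807 = 0.115602.
Normalizing constant: 0.166667·0.200306 + 0.5·0.154648 + 0.333333·0.346807 = 0.226311.
P(C | observation) = 0.115602 / 0.226311 = 0.510813.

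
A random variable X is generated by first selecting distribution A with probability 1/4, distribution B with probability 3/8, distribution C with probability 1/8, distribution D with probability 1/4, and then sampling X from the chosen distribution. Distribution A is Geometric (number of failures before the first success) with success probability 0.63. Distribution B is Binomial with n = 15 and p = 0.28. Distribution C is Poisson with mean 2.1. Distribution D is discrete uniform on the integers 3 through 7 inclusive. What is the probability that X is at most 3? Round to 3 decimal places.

Conditional on each component, P(X ≤ 3): A: 0.981258; B: 0.35839; C: 0.838643; D: 0.2.
By total probability, P(X ≤ 3) = 0.25·0.981258 + 0.375·0.35839 + 0.125·0.838643 + 0.25·0.2 = 0.534541.

0.535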